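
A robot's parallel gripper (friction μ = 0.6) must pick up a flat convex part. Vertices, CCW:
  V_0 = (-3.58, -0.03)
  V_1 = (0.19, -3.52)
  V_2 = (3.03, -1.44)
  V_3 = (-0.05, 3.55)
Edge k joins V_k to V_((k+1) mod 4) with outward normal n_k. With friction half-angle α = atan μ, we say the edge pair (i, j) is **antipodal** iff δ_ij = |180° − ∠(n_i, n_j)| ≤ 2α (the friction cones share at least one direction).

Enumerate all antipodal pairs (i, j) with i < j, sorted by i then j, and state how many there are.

α = atan 0.6 = 30.96°;  2α = 61.93°
n_0 = (-0.6793, -0.7338)
n_1 = (+0.5909, -0.8068)
n_2 = (+0.8510, +0.5252)
n_3 = (-0.7121, +0.7021)
  (0,1): δ = 100.99°  ·
  (0,2): δ = 15.52°  ✓
  (0,3): δ = 88.19°  ·
  (1,2): δ = 94.53°  ·
  (1,3): δ = 9.18°  ✓
  (2,3): δ = 76.28°  ·
antipodal pairs: 2

count = 2; pairs: (0,2), (1,3)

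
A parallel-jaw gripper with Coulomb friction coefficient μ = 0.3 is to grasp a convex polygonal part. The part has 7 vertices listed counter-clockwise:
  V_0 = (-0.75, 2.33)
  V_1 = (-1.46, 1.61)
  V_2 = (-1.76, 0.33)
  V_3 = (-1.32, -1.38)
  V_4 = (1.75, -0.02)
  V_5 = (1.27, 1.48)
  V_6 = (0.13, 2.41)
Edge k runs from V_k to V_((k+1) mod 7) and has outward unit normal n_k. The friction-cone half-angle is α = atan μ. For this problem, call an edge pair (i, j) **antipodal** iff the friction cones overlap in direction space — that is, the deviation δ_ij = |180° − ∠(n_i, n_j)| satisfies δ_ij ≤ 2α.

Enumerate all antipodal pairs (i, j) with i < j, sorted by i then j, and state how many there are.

α = atan 0.3 = 16.70°;  2α = 33.40°
n_0 = (-0.7120, +0.7021)
n_1 = (-0.9736, +0.2282)
n_2 = (-0.9685, -0.2492)
n_3 = (+0.4050, -0.9143)
n_4 = (+0.9524, +0.3048)
n_5 = (+0.6321, +0.7749)
n_6 = (-0.0905, +0.9959)
  (0,1): δ = 148.59°  ·
  (0,2): δ = 120.97°  ·
  (0,3): δ = 21.51°  ✓
  (0,4): δ = 62.34°  ·
  (0,5): δ = 95.39°  ·
  (0,6): δ = 139.79°  ·
  (1,2): δ = 152.38°  ·
  (1,3): δ = 52.92°  ·
  (1,4): δ = 30.94°  ✓
  (1,5): δ = 63.98°  ·
  (1,6): δ = 108.39°  ·
  (2,3): δ = 80.54°  ·
  (2,4): δ = 3.31°  ✓
  (2,5): δ = 36.36°  ·
  (2,6): δ = 80.76°  ·
  (3,4): δ = 96.15°  ·
  (3,5): δ = 63.10°  ·
  (3,6): δ = 18.70°  ✓
  (4,5): δ = 146.95°  ·
  (4,6): δ = 102.55°  ·
  (5,6): δ = 135.60°  ·
antipodal pairs: 4

count = 4; pairs: (0,3), (1,4), (2,4), (3,6)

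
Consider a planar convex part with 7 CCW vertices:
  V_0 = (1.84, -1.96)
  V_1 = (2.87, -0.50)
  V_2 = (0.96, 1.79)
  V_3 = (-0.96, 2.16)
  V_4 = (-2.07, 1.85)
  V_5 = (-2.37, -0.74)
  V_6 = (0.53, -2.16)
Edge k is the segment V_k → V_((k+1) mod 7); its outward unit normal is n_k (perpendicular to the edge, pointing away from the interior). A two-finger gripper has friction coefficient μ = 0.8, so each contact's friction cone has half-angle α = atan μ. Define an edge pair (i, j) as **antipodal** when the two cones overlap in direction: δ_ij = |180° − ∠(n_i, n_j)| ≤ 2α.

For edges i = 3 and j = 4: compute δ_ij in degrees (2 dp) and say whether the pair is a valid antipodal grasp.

δ = 112.21°, invalid

α = atan 0.8 = 38.66°;  2α = 77.32°
edge 3: e_3 = (-1.11, -0.31);  n_3 = (-0.2690, +0.9631)
edge 4: e_4 = (-0.30, -2.59);  n_4 = (-0.9934, +0.1151)
∠(n_3, n_4) = 67.79°
δ = |180° − 67.79°| = 112.21°
112.21° > 2α = 77.32°  →  invalid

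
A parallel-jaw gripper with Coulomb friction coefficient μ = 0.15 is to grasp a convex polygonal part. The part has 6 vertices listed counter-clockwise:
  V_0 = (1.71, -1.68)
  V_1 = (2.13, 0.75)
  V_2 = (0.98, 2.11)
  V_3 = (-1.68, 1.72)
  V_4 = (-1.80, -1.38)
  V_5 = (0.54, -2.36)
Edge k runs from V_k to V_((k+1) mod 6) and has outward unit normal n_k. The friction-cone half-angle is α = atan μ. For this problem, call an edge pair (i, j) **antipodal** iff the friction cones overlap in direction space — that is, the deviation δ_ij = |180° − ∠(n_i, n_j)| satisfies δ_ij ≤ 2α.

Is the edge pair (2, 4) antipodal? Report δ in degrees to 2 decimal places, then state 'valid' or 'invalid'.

δ = 31.07°, invalid

α = atan 0.15 = 8.53°;  2α = 17.06°
edge 2: e_2 = (-2.66, -0.39);  n_2 = (-0.1451, +0.9894)
edge 4: e_4 = (+2.34, -0.98);  n_4 = (-0.3863, -0.9224)
∠(n_2, n_4) = 148.93°
δ = |180° − 148.93°| = 31.07°
31.07° > 2α = 17.06°  →  invalid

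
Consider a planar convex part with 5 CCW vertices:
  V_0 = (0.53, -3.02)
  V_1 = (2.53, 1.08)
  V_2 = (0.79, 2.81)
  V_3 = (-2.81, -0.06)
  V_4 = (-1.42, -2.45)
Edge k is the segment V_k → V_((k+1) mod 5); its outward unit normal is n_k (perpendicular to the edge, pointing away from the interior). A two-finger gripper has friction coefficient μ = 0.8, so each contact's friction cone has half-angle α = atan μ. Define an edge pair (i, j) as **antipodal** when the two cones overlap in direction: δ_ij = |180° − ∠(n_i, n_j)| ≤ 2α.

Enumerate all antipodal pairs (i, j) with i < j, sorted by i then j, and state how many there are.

count = 5; pairs: (0,2), (0,3), (1,3), (1,4), (2,4)

α = atan 0.8 = 38.66°;  2α = 77.32°
n_0 = (+0.8988, -0.4384)
n_1 = (+0.7051, +0.7091)
n_2 = (-0.6234, +0.7819)
n_3 = (-0.8644, -0.5027)
n_4 = (-0.2806, -0.9598)
  (0,1): δ = 108.83°  ·
  (0,2): δ = 25.43°  ✓
  (0,3): δ = 56.19°  ✓
  (0,4): δ = 99.71°  ·
  (1,2): δ = 96.60°  ·
  (1,3): δ = 14.98°  ✓
  (1,4): δ = 28.54°  ✓
  (2,3): δ = 98.38°  ·
  (2,4): δ = 54.86°  ✓
  (3,4): δ = 136.48°  ·
antipodal pairs: 5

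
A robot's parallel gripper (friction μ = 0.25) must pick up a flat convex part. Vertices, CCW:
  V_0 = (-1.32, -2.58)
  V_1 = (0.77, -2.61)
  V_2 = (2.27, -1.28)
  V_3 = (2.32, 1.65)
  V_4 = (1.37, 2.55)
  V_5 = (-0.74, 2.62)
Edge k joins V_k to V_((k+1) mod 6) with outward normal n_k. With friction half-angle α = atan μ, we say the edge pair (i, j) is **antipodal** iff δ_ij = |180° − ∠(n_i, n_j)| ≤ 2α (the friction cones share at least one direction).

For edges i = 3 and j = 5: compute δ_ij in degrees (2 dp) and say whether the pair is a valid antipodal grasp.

δ = 52.91°, invalid

α = atan 0.25 = 14.04°;  2α = 28.07°
edge 3: e_3 = (-0.95, +0.90);  n_3 = (+0.6877, +0.7260)
edge 5: e_5 = (-0.58, -5.20);  n_5 = (-0.9938, +0.1109)
∠(n_3, n_5) = 127.09°
δ = |180° − 127.09°| = 52.91°
52.91° > 2α = 28.07°  →  invalid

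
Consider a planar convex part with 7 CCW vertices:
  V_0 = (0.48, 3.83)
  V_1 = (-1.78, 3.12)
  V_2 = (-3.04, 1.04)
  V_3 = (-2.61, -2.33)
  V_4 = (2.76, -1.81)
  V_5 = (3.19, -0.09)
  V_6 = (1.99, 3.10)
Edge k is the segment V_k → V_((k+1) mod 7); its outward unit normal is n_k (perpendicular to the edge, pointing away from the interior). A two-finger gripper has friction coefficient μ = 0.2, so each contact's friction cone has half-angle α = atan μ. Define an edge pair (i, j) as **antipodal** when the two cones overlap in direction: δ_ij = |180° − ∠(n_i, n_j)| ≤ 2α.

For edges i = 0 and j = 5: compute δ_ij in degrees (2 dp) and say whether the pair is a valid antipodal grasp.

α = atan 0.2 = 11.31°;  2α = 22.62°
edge 0: e_0 = (-2.26, -0.71);  n_0 = (-0.2997, +0.9540)
edge 5: e_5 = (-1.20, +3.19);  n_5 = (+0.9360, +0.3521)
∠(n_0, n_5) = 86.83°
δ = |180° − 86.83°| = 93.17°
93.17° > 2α = 22.62°  →  invalid

δ = 93.17°, invalid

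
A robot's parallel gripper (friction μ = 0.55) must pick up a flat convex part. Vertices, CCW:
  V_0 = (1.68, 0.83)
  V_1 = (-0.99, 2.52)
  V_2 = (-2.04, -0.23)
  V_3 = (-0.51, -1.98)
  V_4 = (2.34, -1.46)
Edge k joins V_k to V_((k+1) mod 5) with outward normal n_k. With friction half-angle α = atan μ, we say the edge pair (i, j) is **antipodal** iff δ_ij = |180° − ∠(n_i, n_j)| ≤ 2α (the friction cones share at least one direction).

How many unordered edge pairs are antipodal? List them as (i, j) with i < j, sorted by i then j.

α = atan 0.55 = 28.81°;  2α = 57.62°
n_0 = (+0.5348, +0.8450)
n_1 = (-0.9342, +0.3567)
n_2 = (-0.7528, -0.6582)
n_3 = (+0.1795, -0.9838)
n_4 = (+0.9609, +0.2769)
  (0,1): δ = 78.57°  ·
  (0,2): δ = 16.51°  ✓
  (0,3): δ = 42.67°  ✓
  (0,4): δ = 138.41°  ·
  (1,2): δ = 117.94°  ·
  (1,3): δ = 58.76°  ·
  (1,4): δ = 36.98°  ✓
  (2,3): δ = 120.82°  ·
  (2,4): δ = 25.09°  ✓
  (3,4): δ = 84.26°  ·
antipodal pairs: 4

count = 4; pairs: (0,2), (0,3), (1,4), (2,4)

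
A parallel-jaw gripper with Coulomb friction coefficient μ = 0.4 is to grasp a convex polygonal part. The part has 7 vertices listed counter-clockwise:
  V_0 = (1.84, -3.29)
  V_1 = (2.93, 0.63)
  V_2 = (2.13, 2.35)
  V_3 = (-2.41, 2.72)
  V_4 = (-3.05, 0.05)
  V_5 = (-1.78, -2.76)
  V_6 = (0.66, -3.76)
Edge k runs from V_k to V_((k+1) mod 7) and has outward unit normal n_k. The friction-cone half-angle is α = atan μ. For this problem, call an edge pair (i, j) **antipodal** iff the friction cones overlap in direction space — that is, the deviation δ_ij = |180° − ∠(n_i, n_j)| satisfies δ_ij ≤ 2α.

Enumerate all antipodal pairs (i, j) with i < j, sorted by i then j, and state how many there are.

count = 7; pairs: (0,3), (0,4), (1,3), (1,4), (1,5), (2,5), (2,6)

α = atan 0.4 = 21.80°;  2α = 43.60°
n_0 = (+0.9634, -0.2679)
n_1 = (+0.9067, +0.4217)
n_2 = (+0.0812, +0.9967)
n_3 = (-0.9725, +0.2331)
n_4 = (-0.9113, -0.4118)
n_5 = (-0.3792, -0.9253)
n_6 = (+0.3700, -0.9290)
  (0,1): δ = 139.52°  ·
  (0,2): δ = 79.12°  ·
  (0,3): δ = 2.06°  ✓
  (0,4): δ = 39.86°  ✓
  (0,5): δ = 83.25°  ·
  (0,6): δ = 127.26°  ·
  (1,2): δ = 119.60°  ·
  (1,3): δ = 38.42°  ✓
  (1,4): δ = 0.62°  ✓
  (1,5): δ = 42.77°  ✓
  (1,6): δ = 86.77°  ·
  (2,3): δ = 98.82°  ·
  (2,4): δ = 61.02°  ·
  (2,5): δ = 17.63°  ✓
  (2,6): δ = 26.38°  ✓
  (3,4): δ = 142.20°  ·
  (3,5): δ = 98.81°  ·
  (3,6): δ = 54.80°  ·
  (4,5): δ = 136.61°  ·
  (4,6): δ = 92.60°  ·
  (5,6): δ = 136.00°  ·
antipodal pairs: 7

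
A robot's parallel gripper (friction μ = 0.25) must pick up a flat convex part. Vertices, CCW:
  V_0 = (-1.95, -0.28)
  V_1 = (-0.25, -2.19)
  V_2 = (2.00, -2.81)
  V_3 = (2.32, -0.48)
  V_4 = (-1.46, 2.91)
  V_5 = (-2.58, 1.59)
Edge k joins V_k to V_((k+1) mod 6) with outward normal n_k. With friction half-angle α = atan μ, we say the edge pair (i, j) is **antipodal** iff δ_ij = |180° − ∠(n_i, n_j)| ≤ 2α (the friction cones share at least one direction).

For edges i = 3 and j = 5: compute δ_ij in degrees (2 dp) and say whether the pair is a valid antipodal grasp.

α = atan 0.25 = 14.04°;  2α = 28.07°
edge 3: e_3 = (-3.78, +3.39);  n_3 = (+0.6677, +0.7445)
edge 5: e_5 = (+0.63, -1.87);  n_5 = (-0.9477, -0.3193)
∠(n_3, n_5) = 150.51°
δ = |180° − 150.51°| = 29.49°
29.49° > 2α = 28.07°  →  invalid

δ = 29.49°, invalid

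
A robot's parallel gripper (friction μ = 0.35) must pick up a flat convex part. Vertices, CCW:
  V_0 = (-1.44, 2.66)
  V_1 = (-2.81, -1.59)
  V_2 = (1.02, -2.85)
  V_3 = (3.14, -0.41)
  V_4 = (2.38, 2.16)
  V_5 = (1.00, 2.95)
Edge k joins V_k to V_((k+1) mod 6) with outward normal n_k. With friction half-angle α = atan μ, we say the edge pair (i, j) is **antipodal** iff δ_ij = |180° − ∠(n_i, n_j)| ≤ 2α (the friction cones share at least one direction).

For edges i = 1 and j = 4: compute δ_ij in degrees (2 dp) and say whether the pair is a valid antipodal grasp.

α = atan 0.35 = 19.29°;  2α = 38.58°
edge 1: e_1 = (+3.83, -1.26);  n_1 = (-0.3125, -0.9499)
edge 4: e_4 = (-1.38, +0.79);  n_4 = (+0.4968, +0.8679)
∠(n_1, n_4) = 168.42°
δ = |180° − 168.42°| = 11.58°
11.58° ≤ 2α = 38.58°  →  valid

δ = 11.58°, valid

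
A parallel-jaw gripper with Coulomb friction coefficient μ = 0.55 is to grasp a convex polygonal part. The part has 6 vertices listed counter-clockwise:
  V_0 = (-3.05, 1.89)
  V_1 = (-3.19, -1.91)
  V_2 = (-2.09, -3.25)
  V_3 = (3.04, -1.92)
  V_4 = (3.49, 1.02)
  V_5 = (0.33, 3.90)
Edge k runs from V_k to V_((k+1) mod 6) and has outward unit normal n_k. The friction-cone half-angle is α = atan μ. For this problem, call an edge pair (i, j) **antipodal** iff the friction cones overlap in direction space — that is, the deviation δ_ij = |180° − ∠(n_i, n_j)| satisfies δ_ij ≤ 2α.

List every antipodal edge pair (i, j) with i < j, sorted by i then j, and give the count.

α = atan 0.55 = 28.81°;  2α = 57.62°
n_0 = (-0.9993, +0.0368)
n_1 = (-0.7729, -0.6345)
n_2 = (+0.2510, -0.9680)
n_3 = (+0.9885, -0.1513)
n_4 = (+0.6736, +0.7391)
n_5 = (-0.5111, +0.8595)
  (0,1): δ = 138.51°  ·
  (0,2): δ = 73.36°  ·
  (0,3): δ = 6.59°  ✓
  (0,4): δ = 49.76°  ✓
  (0,5): δ = 122.85°  ·
  (1,2): δ = 114.85°  ·
  (1,3): δ = 48.08°  ✓
  (1,4): δ = 8.27°  ✓
  (1,5): δ = 81.36°  ·
  (2,3): δ = 113.24°  ·
  (2,4): δ = 56.88°  ✓
  (2,5): δ = 16.20°  ✓
  (3,4): δ = 123.64°  ·
  (3,5): δ = 50.56°  ✓
  (4,5): δ = 106.92°  ·
antipodal pairs: 7

count = 7; pairs: (0,3), (0,4), (1,3), (1,4), (2,4), (2,5), (3,5)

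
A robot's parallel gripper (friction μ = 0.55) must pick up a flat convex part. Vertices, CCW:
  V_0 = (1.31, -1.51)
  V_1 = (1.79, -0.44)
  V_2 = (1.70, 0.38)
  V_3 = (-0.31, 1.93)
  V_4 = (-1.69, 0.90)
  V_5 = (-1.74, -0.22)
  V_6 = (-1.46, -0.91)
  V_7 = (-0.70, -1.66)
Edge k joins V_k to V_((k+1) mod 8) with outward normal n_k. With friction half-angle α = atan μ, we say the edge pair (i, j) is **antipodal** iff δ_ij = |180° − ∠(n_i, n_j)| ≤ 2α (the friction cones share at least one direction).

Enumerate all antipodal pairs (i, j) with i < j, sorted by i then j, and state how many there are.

count = 11; pairs: (0,3), (0,4), (0,5), (1,4), (1,5), (1,6), (2,4), (2,5), (2,6), (2,7), (3,7)

α = atan 0.55 = 28.81°;  2α = 57.62°
n_0 = (+0.9124, -0.4093)
n_1 = (+0.9940, +0.1091)
n_2 = (+0.6107, +0.7919)
n_3 = (-0.5981, +0.8014)
n_4 = (-0.9990, +0.0446)
n_5 = (-0.9266, -0.3760)
n_6 = (-0.7024, -0.7118)
n_7 = (+0.0744, -0.9972)
  (0,1): δ = 149.58°  ·
  (0,2): δ = 103.48°  ·
  (0,3): δ = 29.10°  ✓
  (0,4): δ = 21.60°  ✓
  (0,5): δ = 46.25°  ✓
  (0,6): δ = 69.54°  ·
  (0,7): δ = 118.43°  ·
  (1,2): δ = 133.90°  ·
  (1,3): δ = 59.53°  ·
  (1,4): δ = 8.82°  ✓
  (1,5): δ = 15.82°  ✓
  (1,6): δ = 39.12°  ✓
  (1,7): δ = 88.00°  ·
  (2,3): δ = 105.63°  ·
  (2,4): δ = 54.92°  ✓
  (2,5): δ = 30.28°  ✓
  (2,6): δ = 6.98°  ✓
  (2,7): δ = 41.91°  ✓
  (3,4): δ = 129.29°  ·
  (3,5): δ = 104.65°  ·
  (3,6): δ = 81.36°  ·
  (3,7): δ = 32.47°  ✓
  (4,5): δ = 155.36°  ·
  (4,6): δ = 132.06°  ·
  (4,7): δ = 83.18°  ·
  (5,6): δ = 156.71°  ·
  (5,7): δ = 107.82°  ·
  (6,7): δ = 131.11°  ·
antipodal pairs: 11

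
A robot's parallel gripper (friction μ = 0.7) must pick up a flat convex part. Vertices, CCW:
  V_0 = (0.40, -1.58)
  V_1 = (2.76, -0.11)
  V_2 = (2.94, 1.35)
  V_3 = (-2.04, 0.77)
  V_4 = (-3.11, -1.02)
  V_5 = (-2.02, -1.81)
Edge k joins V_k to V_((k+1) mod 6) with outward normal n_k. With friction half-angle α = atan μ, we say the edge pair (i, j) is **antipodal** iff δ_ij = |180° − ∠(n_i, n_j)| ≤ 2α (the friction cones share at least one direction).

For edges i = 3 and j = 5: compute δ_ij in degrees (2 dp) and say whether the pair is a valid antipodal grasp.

δ = 53.70°, valid

α = atan 0.7 = 34.99°;  2α = 69.98°
edge 3: e_3 = (-1.07, -1.79);  n_3 = (-0.8583, +0.5131)
edge 5: e_5 = (+2.42, +0.23);  n_5 = (+0.0946, -0.9955)
∠(n_3, n_5) = 126.30°
δ = |180° − 126.30°| = 53.70°
53.70° ≤ 2α = 69.98°  →  valid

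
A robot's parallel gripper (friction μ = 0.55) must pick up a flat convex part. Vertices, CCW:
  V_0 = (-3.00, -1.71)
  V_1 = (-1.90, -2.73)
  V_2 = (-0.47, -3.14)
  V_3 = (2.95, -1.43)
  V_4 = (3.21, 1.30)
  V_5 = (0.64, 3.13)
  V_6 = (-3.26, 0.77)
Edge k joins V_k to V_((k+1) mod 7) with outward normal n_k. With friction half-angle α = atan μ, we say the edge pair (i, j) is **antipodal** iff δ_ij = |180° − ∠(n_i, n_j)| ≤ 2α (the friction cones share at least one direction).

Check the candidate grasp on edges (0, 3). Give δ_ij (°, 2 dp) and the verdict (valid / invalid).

δ = 52.60°, valid

α = atan 0.55 = 28.81°;  2α = 57.62°
edge 0: e_0 = (+1.10, -1.02);  n_0 = (-0.6799, -0.7333)
edge 3: e_3 = (+0.26, +2.73);  n_3 = (+0.9955, -0.0948)
∠(n_0, n_3) = 127.40°
δ = |180° − 127.40°| = 52.60°
52.60° ≤ 2α = 57.62°  →  valid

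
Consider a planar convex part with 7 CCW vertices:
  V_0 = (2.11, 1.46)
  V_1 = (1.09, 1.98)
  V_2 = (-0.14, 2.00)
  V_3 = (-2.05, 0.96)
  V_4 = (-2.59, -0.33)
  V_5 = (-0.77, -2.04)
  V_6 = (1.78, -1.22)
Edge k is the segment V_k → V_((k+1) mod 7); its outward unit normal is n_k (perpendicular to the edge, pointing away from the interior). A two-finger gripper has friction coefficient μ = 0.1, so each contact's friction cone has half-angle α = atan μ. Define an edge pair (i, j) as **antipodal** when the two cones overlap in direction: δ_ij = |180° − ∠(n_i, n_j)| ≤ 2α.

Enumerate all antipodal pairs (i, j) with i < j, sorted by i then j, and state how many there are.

α = atan 0.1 = 5.71°;  2α = 11.42°
n_0 = (+0.4542, +0.8909)
n_1 = (+0.0163, +0.9999)
n_2 = (-0.4782, +0.8782)
n_3 = (-0.9224, +0.3861)
n_4 = (-0.6847, -0.7288)
n_5 = (+0.3061, -0.9520)
n_6 = (+0.9925, -0.1222)
  (0,1): δ = 153.92°  ·
  (0,2): δ = 124.42°  ·
  (0,3): δ = 85.70°  ·
  (0,4): δ = 16.20°  ·
  (0,5): δ = 44.84°  ·
  (0,6): δ = 109.99°  ·
  (1,2): δ = 150.50°  ·
  (1,3): δ = 111.78°  ·
  (1,4): δ = 42.28°  ·
  (1,5): δ = 18.76°  ·
  (1,6): δ = 83.91°  ·
  (2,3): δ = 141.28°  ·
  (2,4): δ = 71.78°  ·
  (2,5): δ = 10.74°  ✓
  (2,6): δ = 54.41°  ·
  (3,4): δ = 110.50°  ·
  (3,5): δ = 49.46°  ·
  (3,6): δ = 15.69°  ·
  (4,5): δ = 118.96°  ·
  (4,6): δ = 53.80°  ·
  (5,6): δ = 114.85°  ·
antipodal pairs: 1

count = 1; pairs: (2,5)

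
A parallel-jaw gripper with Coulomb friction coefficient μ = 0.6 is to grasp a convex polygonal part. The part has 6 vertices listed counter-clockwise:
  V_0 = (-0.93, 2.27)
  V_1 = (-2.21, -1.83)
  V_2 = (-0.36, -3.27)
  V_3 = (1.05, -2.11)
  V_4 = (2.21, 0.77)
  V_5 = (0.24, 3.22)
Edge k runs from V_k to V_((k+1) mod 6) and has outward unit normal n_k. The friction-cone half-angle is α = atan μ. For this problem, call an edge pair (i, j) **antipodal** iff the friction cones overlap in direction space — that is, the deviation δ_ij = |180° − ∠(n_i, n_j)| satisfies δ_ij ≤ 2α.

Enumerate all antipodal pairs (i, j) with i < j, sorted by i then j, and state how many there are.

α = atan 0.6 = 30.96°;  2α = 61.93°
n_0 = (-0.9546, +0.2980)
n_1 = (-0.6142, -0.7891)
n_2 = (+0.6353, -0.7722)
n_3 = (+0.9276, -0.3736)
n_4 = (+0.7793, +0.6266)
n_5 = (-0.6303, +0.7763)
  (0,1): δ = 110.56°  ·
  (0,2): δ = 33.22°  ✓
  (0,3): δ = 4.60°  ✓
  (0,4): δ = 56.14°  ✓
  (0,5): δ = 146.41°  ·
  (1,2): δ = 102.66°  ·
  (1,3): δ = 74.04°  ·
  (1,4): δ = 13.30°  ✓
  (1,5): δ = 76.97°  ·
  (2,3): δ = 151.38°  ·
  (2,4): δ = 90.64°  ·
  (2,5): δ = 0.37°  ✓
  (3,4): δ = 119.26°  ·
  (3,5): δ = 28.99°  ✓
  (4,5): δ = 89.73°  ·
antipodal pairs: 6

count = 6; pairs: (0,2), (0,3), (0,4), (1,4), (2,5), (3,5)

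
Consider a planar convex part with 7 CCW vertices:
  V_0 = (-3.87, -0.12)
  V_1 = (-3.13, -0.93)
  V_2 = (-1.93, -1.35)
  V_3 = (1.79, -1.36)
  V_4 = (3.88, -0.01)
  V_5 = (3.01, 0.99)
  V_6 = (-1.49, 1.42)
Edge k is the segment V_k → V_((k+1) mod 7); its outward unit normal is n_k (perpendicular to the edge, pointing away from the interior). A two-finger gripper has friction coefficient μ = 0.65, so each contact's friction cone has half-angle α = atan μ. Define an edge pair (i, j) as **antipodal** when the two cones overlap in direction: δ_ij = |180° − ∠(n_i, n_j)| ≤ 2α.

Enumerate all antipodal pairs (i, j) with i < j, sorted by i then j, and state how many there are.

α = atan 0.65 = 33.02°;  2α = 66.05°
n_0 = (-0.7383, -0.6745)
n_1 = (-0.3304, -0.9439)
n_2 = (-0.0027, -1.0000)
n_3 = (+0.5426, -0.8400)
n_4 = (+0.7544, +0.6564)
n_5 = (+0.0951, +0.9955)
n_6 = (-0.5433, +0.8396)
  (0,1): δ = 151.70°  ·
  (0,2): δ = 132.57°  ·
  (0,3): δ = 99.55°  ·
  (0,4): δ = 1.39°  ✓
  (0,5): δ = 42.13°  ✓
  (0,6): δ = 80.49°  ·
  (1,2): δ = 160.86°  ·
  (1,3): δ = 127.85°  ·
  (1,4): δ = 29.69°  ✓
  (1,5): δ = 13.83°  ✓
  (1,6): δ = 52.20°  ✓
  (2,3): δ = 146.99°  ·
  (2,4): δ = 48.82°  ✓
  (2,5): δ = 5.30°  ✓
  (2,6): δ = 33.06°  ✓
  (3,4): δ = 81.84°  ·
  (3,5): δ = 38.32°  ✓
  (3,6): δ = 0.05°  ✓
  (4,5): δ = 136.48°  ·
  (4,6): δ = 98.12°  ·
  (5,6): δ = 141.64°  ·
antipodal pairs: 10

count = 10; pairs: (0,4), (0,5), (1,4), (1,5), (1,6), (2,4), (2,5), (2,6), (3,5), (3,6)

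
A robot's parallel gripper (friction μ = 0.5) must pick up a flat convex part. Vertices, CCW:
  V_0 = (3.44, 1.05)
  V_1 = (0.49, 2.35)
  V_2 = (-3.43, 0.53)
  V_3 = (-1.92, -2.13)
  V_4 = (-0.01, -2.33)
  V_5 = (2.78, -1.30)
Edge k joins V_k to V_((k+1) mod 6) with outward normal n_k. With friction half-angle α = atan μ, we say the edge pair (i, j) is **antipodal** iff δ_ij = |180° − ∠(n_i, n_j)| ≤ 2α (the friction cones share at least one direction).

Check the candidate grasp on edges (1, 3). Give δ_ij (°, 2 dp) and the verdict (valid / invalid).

α = atan 0.5 = 26.57°;  2α = 53.13°
edge 1: e_1 = (-3.92, -1.82);  n_1 = (-0.4211, +0.9070)
edge 3: e_3 = (+1.91, -0.20);  n_3 = (-0.1041, -0.9946)
∠(n_1, n_3) = 149.12°
δ = |180° − 149.12°| = 30.88°
30.88° ≤ 2α = 53.13°  →  valid

δ = 30.88°, valid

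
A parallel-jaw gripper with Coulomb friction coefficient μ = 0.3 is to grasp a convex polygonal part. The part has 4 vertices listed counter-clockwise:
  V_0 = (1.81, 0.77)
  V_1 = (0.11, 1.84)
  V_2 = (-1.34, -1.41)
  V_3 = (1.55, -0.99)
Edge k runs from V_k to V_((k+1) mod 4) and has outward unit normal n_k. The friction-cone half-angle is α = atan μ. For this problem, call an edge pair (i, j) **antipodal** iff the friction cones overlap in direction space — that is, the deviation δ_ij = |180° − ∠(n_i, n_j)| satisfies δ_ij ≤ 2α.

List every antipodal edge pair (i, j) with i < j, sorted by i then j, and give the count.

α = atan 0.3 = 16.70°;  2α = 33.40°
n_0 = (+0.5327, +0.8463)
n_1 = (-0.9132, +0.4074)
n_2 = (+0.1438, -0.9896)
n_3 = (+0.9893, -0.1461)
  (0,1): δ = 81.86°  ·
  (0,2): δ = 40.46°  ·
  (0,3): δ = 113.78°  ·
  (1,2): δ = 57.69°  ·
  (1,3): δ = 15.64°  ✓
  (2,3): δ = 106.67°  ·
antipodal pairs: 1

count = 1; pairs: (1,3)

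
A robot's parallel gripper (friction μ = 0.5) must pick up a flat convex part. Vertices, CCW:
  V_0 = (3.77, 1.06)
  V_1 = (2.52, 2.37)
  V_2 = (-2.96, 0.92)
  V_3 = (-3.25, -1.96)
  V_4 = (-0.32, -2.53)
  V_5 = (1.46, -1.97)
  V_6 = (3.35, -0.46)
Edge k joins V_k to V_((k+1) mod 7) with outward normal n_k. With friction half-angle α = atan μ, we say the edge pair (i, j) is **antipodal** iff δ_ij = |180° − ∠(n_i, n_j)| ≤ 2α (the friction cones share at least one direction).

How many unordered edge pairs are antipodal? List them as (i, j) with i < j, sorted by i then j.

α = atan 0.5 = 26.57°;  2α = 53.13°
n_0 = (+0.7235, +0.6903)
n_1 = (-0.2558, +0.9667)
n_2 = (-0.9950, +0.1002)
n_3 = (-0.1910, -0.9816)
n_4 = (+0.3001, -0.9539)
n_5 = (+0.6242, -0.7813)
n_6 = (+0.9639, -0.2663)
  (0,1): δ = 118.84°  ·
  (0,2): δ = 49.41°  ✓
  (0,3): δ = 35.33°  ✓
  (0,4): δ = 63.81°  ·
  (0,5): δ = 84.97°  ·
  (0,6): δ = 120.90°  ·
  (1,2): δ = 110.57°  ·
  (1,3): δ = 25.83°  ✓
  (1,4): δ = 2.64°  ✓
  (1,5): δ = 23.80°  ✓
  (1,6): δ = 59.73°  ·
  (2,3): δ = 95.26°  ·
  (2,4): δ = 66.79°  ·
  (2,5): δ = 45.63°  ✓
  (2,6): δ = 9.70°  ✓
  (3,4): δ = 151.53°  ·
  (3,5): δ = 130.37°  ·
  (3,6): δ = 94.44°  ·
  (4,5): δ = 158.84°  ·
  (4,6): δ = 122.91°  ·
  (5,6): δ = 144.07°  ·
antipodal pairs: 7

count = 7; pairs: (0,2), (0,3), (1,3), (1,4), (1,5), (2,5), (2,6)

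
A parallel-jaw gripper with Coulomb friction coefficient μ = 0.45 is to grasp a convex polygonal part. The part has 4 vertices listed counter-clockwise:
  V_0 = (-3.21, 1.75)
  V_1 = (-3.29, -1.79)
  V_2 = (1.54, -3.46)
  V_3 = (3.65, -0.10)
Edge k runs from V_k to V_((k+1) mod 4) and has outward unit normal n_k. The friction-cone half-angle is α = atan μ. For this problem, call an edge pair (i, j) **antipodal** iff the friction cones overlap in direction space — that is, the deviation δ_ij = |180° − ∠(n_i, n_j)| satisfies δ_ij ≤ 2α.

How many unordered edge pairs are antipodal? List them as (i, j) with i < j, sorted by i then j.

count = 2; pairs: (0,2), (1,3)

α = atan 0.45 = 24.23°;  2α = 48.46°
n_0 = (-0.9997, +0.0226)
n_1 = (-0.3268, -0.9451)
n_2 = (+0.8469, -0.5318)
n_3 = (+0.2604, +0.9655)
  (0,1): δ = 107.78°  ·
  (0,2): δ = 30.83°  ✓
  (0,3): δ = 76.20°  ·
  (1,2): δ = 103.05°  ·
  (1,3): δ = 3.98°  ✓
  (2,3): δ = 72.96°  ·
antipodal pairs: 2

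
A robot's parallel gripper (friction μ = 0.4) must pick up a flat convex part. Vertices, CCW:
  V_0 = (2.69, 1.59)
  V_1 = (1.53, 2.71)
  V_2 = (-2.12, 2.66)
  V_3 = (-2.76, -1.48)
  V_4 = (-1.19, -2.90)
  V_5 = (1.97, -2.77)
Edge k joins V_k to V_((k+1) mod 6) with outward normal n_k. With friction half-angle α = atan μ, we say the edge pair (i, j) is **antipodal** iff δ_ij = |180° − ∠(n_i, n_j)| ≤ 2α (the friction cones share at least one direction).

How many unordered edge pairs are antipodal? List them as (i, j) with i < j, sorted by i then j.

count = 4; pairs: (0,3), (1,3), (1,4), (2,5)

α = atan 0.4 = 21.80°;  2α = 43.60°
n_0 = (+0.6946, +0.7194)
n_1 = (-0.0137, +0.9999)
n_2 = (-0.9883, +0.1528)
n_3 = (-0.6708, -0.7416)
n_4 = (+0.0411, -0.9992)
n_5 = (+0.9866, -0.1629)
  (0,1): δ = 135.22°  ·
  (0,2): δ = 54.79°  ·
  (0,3): δ = 1.87°  ✓
  (0,4): δ = 46.35°  ·
  (0,5): δ = 124.62°  ·
  (1,2): δ = 99.57°  ·
  (1,3): δ = 42.91°  ✓
  (1,4): δ = 1.57°  ✓
  (1,5): δ = 79.84°  ·
  (2,3): δ = 123.34°  ·
  (2,4): δ = 78.86°  ·
  (2,5): δ = 0.59°  ✓
  (3,4): δ = 135.52°  ·
  (3,5): δ = 57.25°  ·
  (4,5): δ = 101.73°  ·
antipodal pairs: 4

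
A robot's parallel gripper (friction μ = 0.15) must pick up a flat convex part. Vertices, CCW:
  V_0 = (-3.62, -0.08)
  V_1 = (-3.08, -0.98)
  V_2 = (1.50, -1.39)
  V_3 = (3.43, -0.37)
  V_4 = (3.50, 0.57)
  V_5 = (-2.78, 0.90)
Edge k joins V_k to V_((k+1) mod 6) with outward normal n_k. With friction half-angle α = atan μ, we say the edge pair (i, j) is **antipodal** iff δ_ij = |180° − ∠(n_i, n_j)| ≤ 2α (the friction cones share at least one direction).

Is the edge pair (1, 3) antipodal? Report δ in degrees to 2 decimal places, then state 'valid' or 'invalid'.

δ = 89.14°, invalid

α = atan 0.15 = 8.53°;  2α = 17.06°
edge 1: e_1 = (+4.58, -0.41);  n_1 = (-0.0892, -0.9960)
edge 3: e_3 = (+0.07, +0.94);  n_3 = (+0.9972, -0.0743)
∠(n_1, n_3) = 90.86°
δ = |180° − 90.86°| = 89.14°
89.14° > 2α = 17.06°  →  invalid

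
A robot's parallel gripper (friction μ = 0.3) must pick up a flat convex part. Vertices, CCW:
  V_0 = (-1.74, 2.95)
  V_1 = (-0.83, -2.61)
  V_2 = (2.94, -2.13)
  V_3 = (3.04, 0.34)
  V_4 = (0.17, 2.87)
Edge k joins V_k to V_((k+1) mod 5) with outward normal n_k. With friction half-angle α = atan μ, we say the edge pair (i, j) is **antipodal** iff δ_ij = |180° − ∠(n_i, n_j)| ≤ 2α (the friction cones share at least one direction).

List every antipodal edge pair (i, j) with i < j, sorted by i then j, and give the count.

count = 2; pairs: (0,2), (1,4)

α = atan 0.3 = 16.70°;  2α = 33.40°
n_0 = (-0.9869, -0.1615)
n_1 = (+0.1263, -0.9920)
n_2 = (+0.9992, -0.0405)
n_3 = (+0.6613, +0.7501)
n_4 = (+0.0418, +0.9991)
  (0,1): δ = 92.04°  ·
  (0,2): δ = 11.61°  ✓
  (0,3): δ = 39.31°  ·
  (0,4): δ = 78.31°  ·
  (1,2): δ = 99.57°  ·
  (1,3): δ = 48.65°  ·
  (1,4): δ = 9.65°  ✓
  (2,3): δ = 129.08°  ·
  (2,4): δ = 90.08°  ·
  (3,4): δ = 141.00°  ·
antipodal pairs: 2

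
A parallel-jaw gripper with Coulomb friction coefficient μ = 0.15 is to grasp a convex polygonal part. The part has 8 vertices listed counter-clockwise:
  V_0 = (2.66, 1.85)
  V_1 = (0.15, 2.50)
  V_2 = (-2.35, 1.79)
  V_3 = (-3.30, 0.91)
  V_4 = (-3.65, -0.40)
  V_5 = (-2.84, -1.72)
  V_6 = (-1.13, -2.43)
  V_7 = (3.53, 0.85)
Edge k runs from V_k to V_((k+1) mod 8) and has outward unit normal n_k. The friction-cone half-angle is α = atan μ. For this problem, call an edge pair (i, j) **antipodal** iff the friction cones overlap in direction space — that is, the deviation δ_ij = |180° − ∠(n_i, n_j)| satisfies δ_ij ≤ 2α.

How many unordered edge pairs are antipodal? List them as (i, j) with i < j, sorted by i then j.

count = 3; pairs: (0,5), (2,6), (4,7)

α = atan 0.15 = 8.53°;  2α = 17.06°
n_0 = (+0.2507, +0.9681)
n_1 = (-0.2732, +0.9620)
n_2 = (-0.6796, +0.7336)
n_3 = (-0.9661, +0.2581)
n_4 = (-0.8523, -0.5230)
n_5 = (-0.3835, -0.9236)
n_6 = (+0.5756, -0.8177)
n_7 = (+0.7544, +0.6564)
  (0,1): δ = 149.63°  ·
  (0,2): δ = 122.67°  ·
  (0,3): δ = 90.44°  ·
  (0,4): δ = 43.95°  ·
  (0,5): δ = 8.03°  ✓
  (0,6): δ = 49.66°  ·
  (0,7): δ = 145.54°  ·
  (1,2): δ = 153.05°  ·
  (1,3): δ = 120.81°  ·
  (1,4): δ = 74.32°  ·
  (1,5): δ = 38.40°  ·
  (1,6): δ = 19.29°  ·
  (1,7): δ = 115.17°  ·
  (2,3): δ = 147.77°  ·
  (2,4): δ = 101.27°  ·
  (2,5): δ = 65.36°  ·
  (2,6): δ = 7.67°  ✓
  (2,7): δ = 88.21°  ·
  (3,4): δ = 133.51°  ·
  (3,5): δ = 97.59°  ·
  (3,6): δ = 39.90°  ·
  (3,7): δ = 55.98°  ·
  (4,5): δ = 144.08°  ·
  (4,6): δ = 86.39°  ·
  (4,7): δ = 9.49°  ✓
  (5,6): δ = 122.31°  ·
  (5,7): δ = 26.43°  ·
  (6,7): δ = 84.12°  ·
antipodal pairs: 3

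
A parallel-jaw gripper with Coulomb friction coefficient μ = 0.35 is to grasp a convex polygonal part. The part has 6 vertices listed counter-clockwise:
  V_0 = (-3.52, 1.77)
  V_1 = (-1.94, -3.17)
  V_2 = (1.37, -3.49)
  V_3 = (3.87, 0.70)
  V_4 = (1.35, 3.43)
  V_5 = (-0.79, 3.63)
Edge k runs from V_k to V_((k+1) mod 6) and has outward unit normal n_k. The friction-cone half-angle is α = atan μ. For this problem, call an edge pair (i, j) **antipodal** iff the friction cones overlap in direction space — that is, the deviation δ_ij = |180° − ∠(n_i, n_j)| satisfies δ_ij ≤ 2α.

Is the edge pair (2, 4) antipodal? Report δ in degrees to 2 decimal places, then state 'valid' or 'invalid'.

α = atan 0.35 = 19.29°;  2α = 38.58°
edge 2: e_2 = (+2.50, +4.19);  n_2 = (+0.8588, -0.5124)
edge 4: e_4 = (-2.14, +0.20);  n_4 = (+0.0931, +0.9957)
∠(n_2, n_4) = 115.48°
δ = |180° − 115.48°| = 64.52°
64.52° > 2α = 38.58°  →  invalid

δ = 64.52°, invalid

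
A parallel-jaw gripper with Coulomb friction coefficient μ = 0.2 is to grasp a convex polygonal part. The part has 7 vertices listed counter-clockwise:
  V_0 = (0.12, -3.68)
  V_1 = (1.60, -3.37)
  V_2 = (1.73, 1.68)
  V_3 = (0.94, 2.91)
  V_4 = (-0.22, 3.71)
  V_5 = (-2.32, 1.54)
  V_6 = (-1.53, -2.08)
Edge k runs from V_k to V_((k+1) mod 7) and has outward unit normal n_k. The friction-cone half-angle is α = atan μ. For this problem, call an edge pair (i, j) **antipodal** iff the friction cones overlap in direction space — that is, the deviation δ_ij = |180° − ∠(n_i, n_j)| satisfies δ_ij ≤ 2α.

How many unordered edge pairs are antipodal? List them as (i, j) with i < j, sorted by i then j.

α = atan 0.2 = 11.31°;  2α = 22.62°
n_0 = (+0.2050, -0.9788)
n_1 = (+0.9997, -0.0257)
n_2 = (+0.8414, +0.5404)
n_3 = (+0.5677, +0.8232)
n_4 = (-0.7186, +0.6954)
n_5 = (-0.9770, -0.2132)
n_6 = (-0.6961, -0.7179)
  (0,1): δ = 103.30°  ·
  (0,2): δ = 69.12°  ·
  (0,3): δ = 46.42°  ·
  (0,4): δ = 34.11°  ·
  (0,5): δ = 90.48°  ·
  (0,6): δ = 124.05°  ·
  (1,2): δ = 145.81°  ·
  (1,3): δ = 123.12°  ·
  (1,4): δ = 42.59°  ·
  (1,5): δ = 13.79°  ✓
  (1,6): δ = 47.36°  ·
  (2,3): δ = 157.30°  ·
  (2,4): δ = 76.77°  ·
  (2,5): δ = 20.40°  ✓
  (2,6): δ = 13.17°  ✓
  (3,4): δ = 99.47°  ·
  (3,5): δ = 43.10°  ·
  (3,6): δ = 9.53°  ✓
  (4,5): δ = 123.63°  ·
  (4,6): δ = 90.06°  ·
  (5,6): δ = 146.43°  ·
antipodal pairs: 4

count = 4; pairs: (1,5), (2,5), (2,6), (3,6)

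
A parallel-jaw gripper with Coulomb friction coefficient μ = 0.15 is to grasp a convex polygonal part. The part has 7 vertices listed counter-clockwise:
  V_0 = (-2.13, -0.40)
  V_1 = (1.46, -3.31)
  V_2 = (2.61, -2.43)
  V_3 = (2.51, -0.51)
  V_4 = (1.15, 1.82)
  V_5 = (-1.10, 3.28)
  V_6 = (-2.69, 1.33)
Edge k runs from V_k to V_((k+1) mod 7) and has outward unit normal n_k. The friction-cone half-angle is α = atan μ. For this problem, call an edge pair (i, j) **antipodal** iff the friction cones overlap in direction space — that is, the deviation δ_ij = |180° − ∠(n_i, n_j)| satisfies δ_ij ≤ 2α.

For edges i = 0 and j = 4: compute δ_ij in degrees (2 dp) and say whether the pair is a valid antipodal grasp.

δ = 6.05°, valid

α = atan 0.15 = 8.53°;  2α = 17.06°
edge 0: e_0 = (+3.59, -2.91);  n_0 = (-0.6297, -0.7768)
edge 4: e_4 = (-2.25, +1.46);  n_4 = (+0.5443, +0.8389)
∠(n_0, n_4) = 173.95°
δ = |180° − 173.95°| = 6.05°
6.05° ≤ 2α = 17.06°  →  valid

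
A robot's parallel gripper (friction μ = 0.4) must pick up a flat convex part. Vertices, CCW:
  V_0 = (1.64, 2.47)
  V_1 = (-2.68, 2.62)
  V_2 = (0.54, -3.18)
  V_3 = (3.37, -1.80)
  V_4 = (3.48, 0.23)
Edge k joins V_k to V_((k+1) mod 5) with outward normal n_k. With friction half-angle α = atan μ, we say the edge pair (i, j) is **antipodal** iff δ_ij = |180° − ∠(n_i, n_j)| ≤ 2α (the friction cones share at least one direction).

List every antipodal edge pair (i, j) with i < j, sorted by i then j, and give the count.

count = 3; pairs: (0,2), (1,3), (1,4)

α = atan 0.4 = 21.80°;  2α = 43.60°
n_0 = (+0.0347, +0.9994)
n_1 = (-0.8743, -0.4854)
n_2 = (+0.4383, -0.8988)
n_3 = (+0.9985, -0.0541)
n_4 = (+0.7727, +0.6347)
  (0,1): δ = 58.97°  ·
  (0,2): δ = 27.98°  ✓
  (0,3): δ = 88.89°  ·
  (0,4): δ = 131.39°  ·
  (1,2): δ = 93.04°  ·
  (1,3): δ = 32.14°  ✓
  (1,4): δ = 10.36°  ✓
  (2,3): δ = 119.10°  ·
  (2,4): δ = 76.59°  ·
  (3,4): δ = 137.50°  ·
antipodal pairs: 3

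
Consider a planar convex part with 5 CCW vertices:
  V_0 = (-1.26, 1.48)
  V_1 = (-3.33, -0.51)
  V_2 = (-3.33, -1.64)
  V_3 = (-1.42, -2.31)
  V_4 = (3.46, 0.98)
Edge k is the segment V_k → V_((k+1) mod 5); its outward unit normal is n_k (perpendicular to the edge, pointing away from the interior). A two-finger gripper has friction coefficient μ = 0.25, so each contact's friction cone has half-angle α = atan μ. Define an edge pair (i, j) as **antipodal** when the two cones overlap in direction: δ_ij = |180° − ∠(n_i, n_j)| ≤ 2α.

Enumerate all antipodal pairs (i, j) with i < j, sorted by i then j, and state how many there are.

count = 2; pairs: (0,3), (2,4)

α = atan 0.25 = 14.04°;  2α = 28.07°
n_0 = (-0.6930, +0.7209)
n_1 = (-1.0000, -0.0000)
n_2 = (-0.3310, -0.9436)
n_3 = (+0.5590, -0.8292)
n_4 = (+0.1053, +0.9944)
  (0,1): δ = 133.87°  ·
  (0,2): δ = 63.20°  ·
  (0,3): δ = 9.88°  ✓
  (0,4): δ = 130.08°  ·
  (1,2): δ = 109.33°  ·
  (1,3): δ = 56.01°  ·
  (1,4): δ = 83.95°  ·
  (2,3): δ = 126.68°  ·
  (2,4): δ = 13.28°  ✓
  (3,4): δ = 40.03°  ·
antipodal pairs: 2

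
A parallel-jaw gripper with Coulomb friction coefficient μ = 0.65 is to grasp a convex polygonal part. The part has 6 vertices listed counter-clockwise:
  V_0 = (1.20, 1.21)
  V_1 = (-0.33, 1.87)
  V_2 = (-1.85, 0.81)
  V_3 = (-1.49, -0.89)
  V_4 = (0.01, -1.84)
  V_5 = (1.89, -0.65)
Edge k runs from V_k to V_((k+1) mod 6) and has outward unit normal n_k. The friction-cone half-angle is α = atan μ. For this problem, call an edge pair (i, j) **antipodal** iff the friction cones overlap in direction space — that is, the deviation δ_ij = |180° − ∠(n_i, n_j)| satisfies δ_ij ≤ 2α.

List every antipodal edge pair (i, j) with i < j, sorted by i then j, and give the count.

α = atan 0.65 = 33.02°;  2α = 66.05°
n_0 = (+0.3961, +0.9182)
n_1 = (-0.5720, +0.8202)
n_2 = (-0.9783, -0.2072)
n_3 = (-0.5351, -0.8448)
n_4 = (+0.5348, -0.8450)
n_5 = (+0.9376, +0.3478)
  (0,1): δ = 121.78°  ·
  (0,2): δ = 54.71°  ✓
  (0,3): δ = 9.01°  ✓
  (0,4): δ = 55.67°  ✓
  (0,5): δ = 133.69°  ·
  (1,2): δ = 112.93°  ·
  (1,3): δ = 67.24°  ·
  (1,4): δ = 2.56°  ✓
  (1,5): δ = 75.46°  ·
  (2,3): δ = 134.30°  ·
  (2,4): δ = 69.62°  ·
  (2,5): δ = 8.40°  ✓
  (3,4): δ = 115.32°  ·
  (3,5): δ = 37.30°  ✓
  (4,5): δ = 101.98°  ·
antipodal pairs: 6

count = 6; pairs: (0,2), (0,3), (0,4), (1,4), (2,5), (3,5)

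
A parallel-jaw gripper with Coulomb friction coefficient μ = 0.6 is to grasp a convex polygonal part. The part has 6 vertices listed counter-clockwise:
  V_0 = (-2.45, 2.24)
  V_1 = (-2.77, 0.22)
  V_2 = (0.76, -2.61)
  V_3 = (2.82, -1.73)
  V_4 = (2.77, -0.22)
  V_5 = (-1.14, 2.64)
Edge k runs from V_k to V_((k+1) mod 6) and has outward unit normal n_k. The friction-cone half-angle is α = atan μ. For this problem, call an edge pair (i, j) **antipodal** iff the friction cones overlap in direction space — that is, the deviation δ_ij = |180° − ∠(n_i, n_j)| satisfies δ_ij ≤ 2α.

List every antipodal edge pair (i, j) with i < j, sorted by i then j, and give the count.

α = atan 0.6 = 30.96°;  2α = 61.93°
n_0 = (-0.9877, +0.1565)
n_1 = (-0.6255, -0.7802)
n_2 = (+0.3928, -0.9196)
n_3 = (+0.9995, +0.0331)
n_4 = (+0.5904, +0.8071)
n_5 = (-0.2920, +0.9564)
  (0,1): δ = 119.72°  ·
  (0,2): δ = 57.87°  ✓
  (0,3): δ = 10.90°  ✓
  (0,4): δ = 62.82°  ·
  (0,5): δ = 115.98°  ·
  (1,2): δ = 118.15°  ·
  (1,3): δ = 49.38°  ✓
  (1,4): δ = 2.54°  ✓
  (1,5): δ = 55.70°  ✓
  (2,3): δ = 111.23°  ·
  (2,4): δ = 59.32°  ✓
  (2,5): δ = 6.15°  ✓
  (3,4): δ = 128.08°  ·
  (3,5): δ = 74.92°  ·
  (4,5): δ = 126.84°  ·
antipodal pairs: 7

count = 7; pairs: (0,2), (0,3), (1,3), (1,4), (1,5), (2,4), (2,5)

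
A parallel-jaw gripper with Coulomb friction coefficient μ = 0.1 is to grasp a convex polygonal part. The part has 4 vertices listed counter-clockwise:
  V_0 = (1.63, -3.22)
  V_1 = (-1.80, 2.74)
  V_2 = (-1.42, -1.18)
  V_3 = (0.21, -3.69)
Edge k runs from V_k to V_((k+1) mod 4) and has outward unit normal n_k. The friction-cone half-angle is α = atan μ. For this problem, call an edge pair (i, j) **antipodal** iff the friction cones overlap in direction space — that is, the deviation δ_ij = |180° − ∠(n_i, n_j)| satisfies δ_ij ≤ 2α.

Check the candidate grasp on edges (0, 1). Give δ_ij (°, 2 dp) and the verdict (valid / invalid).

δ = 24.38°, invalid

α = atan 0.1 = 5.71°;  2α = 11.42°
edge 0: e_0 = (-3.43, +5.96);  n_0 = (+0.8667, +0.4988)
edge 1: e_1 = (+0.38, -3.92);  n_1 = (-0.9953, -0.0965)
∠(n_0, n_1) = 155.62°
δ = |180° − 155.62°| = 24.38°
24.38° > 2α = 11.42°  →  invalid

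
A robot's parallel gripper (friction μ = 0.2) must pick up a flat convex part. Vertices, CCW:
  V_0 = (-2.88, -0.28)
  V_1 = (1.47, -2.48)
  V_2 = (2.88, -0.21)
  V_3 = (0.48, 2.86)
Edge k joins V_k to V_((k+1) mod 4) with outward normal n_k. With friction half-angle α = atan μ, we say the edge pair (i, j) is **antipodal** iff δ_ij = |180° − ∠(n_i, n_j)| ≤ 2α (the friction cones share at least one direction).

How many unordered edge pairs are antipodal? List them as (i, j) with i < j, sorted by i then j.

α = atan 0.2 = 11.31°;  2α = 22.62°
n_0 = (-0.4513, -0.8924)
n_1 = (+0.8495, -0.5276)
n_2 = (+0.7878, +0.6159)
n_3 = (-0.6828, +0.7306)
  (0,1): δ = 95.02°  ·
  (0,2): δ = 25.16°  ·
  (0,3): δ = 69.89°  ·
  (1,2): δ = 110.14°  ·
  (1,3): δ = 15.09°  ✓
  (2,3): δ = 84.96°  ·
antipodal pairs: 1

count = 1; pairs: (1,3)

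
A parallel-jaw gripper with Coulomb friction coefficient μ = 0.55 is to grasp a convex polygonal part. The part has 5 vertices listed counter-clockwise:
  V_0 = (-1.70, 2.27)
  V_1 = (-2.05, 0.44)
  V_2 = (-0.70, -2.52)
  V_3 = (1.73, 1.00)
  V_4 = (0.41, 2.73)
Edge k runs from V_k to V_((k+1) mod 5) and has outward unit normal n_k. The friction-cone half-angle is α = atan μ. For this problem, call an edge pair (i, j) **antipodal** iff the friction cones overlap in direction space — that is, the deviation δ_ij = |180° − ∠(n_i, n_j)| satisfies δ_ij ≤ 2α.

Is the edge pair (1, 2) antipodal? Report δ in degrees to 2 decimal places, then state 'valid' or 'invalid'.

α = atan 0.55 = 28.81°;  2α = 57.62°
edge 1: e_1 = (+1.35, -2.96);  n_1 = (-0.9098, -0.4150)
edge 2: e_2 = (+2.43, +3.52);  n_2 = (+0.8229, -0.5681)
∠(n_1, n_2) = 120.86°
δ = |180° − 120.86°| = 59.14°
59.14° > 2α = 57.62°  →  invalid

δ = 59.14°, invalid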